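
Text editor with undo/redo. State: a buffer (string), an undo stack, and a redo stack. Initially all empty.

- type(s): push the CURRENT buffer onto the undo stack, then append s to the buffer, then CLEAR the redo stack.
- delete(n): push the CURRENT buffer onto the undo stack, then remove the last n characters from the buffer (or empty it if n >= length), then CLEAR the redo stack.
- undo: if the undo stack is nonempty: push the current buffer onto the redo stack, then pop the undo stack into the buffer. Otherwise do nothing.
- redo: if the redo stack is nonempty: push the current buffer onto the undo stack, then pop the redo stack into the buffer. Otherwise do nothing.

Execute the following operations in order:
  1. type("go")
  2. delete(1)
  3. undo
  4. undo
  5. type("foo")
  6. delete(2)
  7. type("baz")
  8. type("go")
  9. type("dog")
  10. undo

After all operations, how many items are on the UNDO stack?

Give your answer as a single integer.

Answer: 4

Derivation:
After op 1 (type): buf='go' undo_depth=1 redo_depth=0
After op 2 (delete): buf='g' undo_depth=2 redo_depth=0
After op 3 (undo): buf='go' undo_depth=1 redo_depth=1
After op 4 (undo): buf='(empty)' undo_depth=0 redo_depth=2
After op 5 (type): buf='foo' undo_depth=1 redo_depth=0
After op 6 (delete): buf='f' undo_depth=2 redo_depth=0
After op 7 (type): buf='fbaz' undo_depth=3 redo_depth=0
After op 8 (type): buf='fbazgo' undo_depth=4 redo_depth=0
After op 9 (type): buf='fbazgodog' undo_depth=5 redo_depth=0
After op 10 (undo): buf='fbazgo' undo_depth=4 redo_depth=1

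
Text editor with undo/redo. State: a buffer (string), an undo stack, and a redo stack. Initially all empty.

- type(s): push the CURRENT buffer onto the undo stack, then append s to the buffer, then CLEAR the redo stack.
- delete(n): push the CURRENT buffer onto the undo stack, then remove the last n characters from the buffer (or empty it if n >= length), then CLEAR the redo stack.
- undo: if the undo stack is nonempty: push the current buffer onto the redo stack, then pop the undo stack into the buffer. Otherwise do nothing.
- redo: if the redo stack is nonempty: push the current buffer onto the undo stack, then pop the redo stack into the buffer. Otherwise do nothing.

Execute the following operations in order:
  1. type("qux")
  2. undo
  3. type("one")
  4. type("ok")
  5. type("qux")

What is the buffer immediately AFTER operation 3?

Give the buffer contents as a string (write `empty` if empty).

After op 1 (type): buf='qux' undo_depth=1 redo_depth=0
After op 2 (undo): buf='(empty)' undo_depth=0 redo_depth=1
After op 3 (type): buf='one' undo_depth=1 redo_depth=0

Answer: one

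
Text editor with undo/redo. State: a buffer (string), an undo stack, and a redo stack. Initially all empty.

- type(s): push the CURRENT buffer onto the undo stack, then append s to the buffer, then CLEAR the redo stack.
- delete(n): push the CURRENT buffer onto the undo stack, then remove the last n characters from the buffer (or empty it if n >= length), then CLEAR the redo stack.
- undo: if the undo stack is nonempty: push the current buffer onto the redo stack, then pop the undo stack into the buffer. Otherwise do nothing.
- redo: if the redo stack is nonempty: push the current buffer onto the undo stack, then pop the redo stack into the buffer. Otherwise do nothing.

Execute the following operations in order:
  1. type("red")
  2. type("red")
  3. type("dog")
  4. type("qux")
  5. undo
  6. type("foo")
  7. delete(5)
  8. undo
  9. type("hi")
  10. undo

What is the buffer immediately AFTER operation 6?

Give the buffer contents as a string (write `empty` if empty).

Answer: redreddogfoo

Derivation:
After op 1 (type): buf='red' undo_depth=1 redo_depth=0
After op 2 (type): buf='redred' undo_depth=2 redo_depth=0
After op 3 (type): buf='redreddog' undo_depth=3 redo_depth=0
After op 4 (type): buf='redreddogqux' undo_depth=4 redo_depth=0
After op 5 (undo): buf='redreddog' undo_depth=3 redo_depth=1
After op 6 (type): buf='redreddogfoo' undo_depth=4 redo_depth=0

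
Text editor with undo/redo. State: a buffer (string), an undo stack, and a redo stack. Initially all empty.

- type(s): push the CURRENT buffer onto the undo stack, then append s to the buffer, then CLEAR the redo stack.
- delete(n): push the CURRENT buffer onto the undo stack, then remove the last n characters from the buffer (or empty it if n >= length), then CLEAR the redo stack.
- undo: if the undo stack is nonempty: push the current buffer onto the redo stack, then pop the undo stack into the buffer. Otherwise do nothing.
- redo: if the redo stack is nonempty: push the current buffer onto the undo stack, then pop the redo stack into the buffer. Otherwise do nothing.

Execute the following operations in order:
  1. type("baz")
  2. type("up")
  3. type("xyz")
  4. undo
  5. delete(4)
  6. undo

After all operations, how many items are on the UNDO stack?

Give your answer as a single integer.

Answer: 2

Derivation:
After op 1 (type): buf='baz' undo_depth=1 redo_depth=0
After op 2 (type): buf='bazup' undo_depth=2 redo_depth=0
After op 3 (type): buf='bazupxyz' undo_depth=3 redo_depth=0
After op 4 (undo): buf='bazup' undo_depth=2 redo_depth=1
After op 5 (delete): buf='b' undo_depth=3 redo_depth=0
After op 6 (undo): buf='bazup' undo_depth=2 redo_depth=1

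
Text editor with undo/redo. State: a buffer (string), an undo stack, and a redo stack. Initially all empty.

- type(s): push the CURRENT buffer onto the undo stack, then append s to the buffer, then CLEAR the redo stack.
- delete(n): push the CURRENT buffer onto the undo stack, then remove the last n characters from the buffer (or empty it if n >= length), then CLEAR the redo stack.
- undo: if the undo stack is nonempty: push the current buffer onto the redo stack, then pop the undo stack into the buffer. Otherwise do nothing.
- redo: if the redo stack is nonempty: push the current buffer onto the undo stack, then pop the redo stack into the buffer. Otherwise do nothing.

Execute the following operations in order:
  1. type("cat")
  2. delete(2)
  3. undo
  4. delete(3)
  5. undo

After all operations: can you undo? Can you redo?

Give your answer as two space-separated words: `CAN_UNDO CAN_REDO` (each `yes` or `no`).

After op 1 (type): buf='cat' undo_depth=1 redo_depth=0
After op 2 (delete): buf='c' undo_depth=2 redo_depth=0
After op 3 (undo): buf='cat' undo_depth=1 redo_depth=1
After op 4 (delete): buf='(empty)' undo_depth=2 redo_depth=0
After op 5 (undo): buf='cat' undo_depth=1 redo_depth=1

Answer: yes yes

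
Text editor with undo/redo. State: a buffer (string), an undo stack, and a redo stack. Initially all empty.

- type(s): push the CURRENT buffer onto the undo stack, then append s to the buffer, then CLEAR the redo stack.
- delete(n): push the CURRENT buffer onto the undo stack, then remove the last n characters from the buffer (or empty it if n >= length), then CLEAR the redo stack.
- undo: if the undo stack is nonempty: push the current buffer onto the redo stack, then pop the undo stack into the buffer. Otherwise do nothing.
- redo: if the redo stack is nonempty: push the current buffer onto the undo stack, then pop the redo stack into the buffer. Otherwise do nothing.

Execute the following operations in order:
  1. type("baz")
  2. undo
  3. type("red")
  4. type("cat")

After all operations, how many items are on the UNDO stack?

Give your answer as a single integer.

Answer: 2

Derivation:
After op 1 (type): buf='baz' undo_depth=1 redo_depth=0
After op 2 (undo): buf='(empty)' undo_depth=0 redo_depth=1
After op 3 (type): buf='red' undo_depth=1 redo_depth=0
After op 4 (type): buf='redcat' undo_depth=2 redo_depth=0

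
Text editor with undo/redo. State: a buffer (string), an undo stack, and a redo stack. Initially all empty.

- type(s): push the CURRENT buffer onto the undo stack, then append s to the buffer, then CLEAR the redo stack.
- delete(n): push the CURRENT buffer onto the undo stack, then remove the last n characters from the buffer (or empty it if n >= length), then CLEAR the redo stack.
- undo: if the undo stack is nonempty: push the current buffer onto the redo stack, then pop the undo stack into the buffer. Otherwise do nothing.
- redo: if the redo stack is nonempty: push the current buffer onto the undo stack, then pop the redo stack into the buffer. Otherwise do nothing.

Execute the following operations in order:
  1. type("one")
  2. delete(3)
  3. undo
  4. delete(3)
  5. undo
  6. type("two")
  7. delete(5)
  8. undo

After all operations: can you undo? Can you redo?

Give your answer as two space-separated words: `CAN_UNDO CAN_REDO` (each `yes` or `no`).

Answer: yes yes

Derivation:
After op 1 (type): buf='one' undo_depth=1 redo_depth=0
After op 2 (delete): buf='(empty)' undo_depth=2 redo_depth=0
After op 3 (undo): buf='one' undo_depth=1 redo_depth=1
After op 4 (delete): buf='(empty)' undo_depth=2 redo_depth=0
After op 5 (undo): buf='one' undo_depth=1 redo_depth=1
After op 6 (type): buf='onetwo' undo_depth=2 redo_depth=0
After op 7 (delete): buf='o' undo_depth=3 redo_depth=0
After op 8 (undo): buf='onetwo' undo_depth=2 redo_depth=1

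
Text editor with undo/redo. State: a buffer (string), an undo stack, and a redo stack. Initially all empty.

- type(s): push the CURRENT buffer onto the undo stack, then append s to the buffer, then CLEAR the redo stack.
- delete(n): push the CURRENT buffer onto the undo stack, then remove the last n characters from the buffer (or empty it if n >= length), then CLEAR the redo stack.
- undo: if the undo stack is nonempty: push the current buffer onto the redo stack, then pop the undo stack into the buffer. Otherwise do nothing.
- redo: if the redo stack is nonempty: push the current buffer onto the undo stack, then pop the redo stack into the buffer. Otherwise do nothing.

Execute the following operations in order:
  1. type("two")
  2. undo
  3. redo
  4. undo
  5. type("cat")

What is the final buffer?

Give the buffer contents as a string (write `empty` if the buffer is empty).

Answer: cat

Derivation:
After op 1 (type): buf='two' undo_depth=1 redo_depth=0
After op 2 (undo): buf='(empty)' undo_depth=0 redo_depth=1
After op 3 (redo): buf='two' undo_depth=1 redo_depth=0
After op 4 (undo): buf='(empty)' undo_depth=0 redo_depth=1
After op 5 (type): buf='cat' undo_depth=1 redo_depth=0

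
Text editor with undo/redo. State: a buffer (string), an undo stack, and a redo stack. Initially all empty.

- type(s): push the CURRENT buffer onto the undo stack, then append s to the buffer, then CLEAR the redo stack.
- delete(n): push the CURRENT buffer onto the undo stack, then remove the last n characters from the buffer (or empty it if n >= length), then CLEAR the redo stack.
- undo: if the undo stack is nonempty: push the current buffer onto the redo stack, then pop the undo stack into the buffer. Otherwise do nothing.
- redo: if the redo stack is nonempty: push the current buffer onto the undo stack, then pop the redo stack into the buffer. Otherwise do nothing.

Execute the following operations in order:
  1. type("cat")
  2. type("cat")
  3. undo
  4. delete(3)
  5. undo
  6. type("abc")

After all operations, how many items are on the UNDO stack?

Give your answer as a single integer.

After op 1 (type): buf='cat' undo_depth=1 redo_depth=0
After op 2 (type): buf='catcat' undo_depth=2 redo_depth=0
After op 3 (undo): buf='cat' undo_depth=1 redo_depth=1
After op 4 (delete): buf='(empty)' undo_depth=2 redo_depth=0
After op 5 (undo): buf='cat' undo_depth=1 redo_depth=1
After op 6 (type): buf='catabc' undo_depth=2 redo_depth=0

Answer: 2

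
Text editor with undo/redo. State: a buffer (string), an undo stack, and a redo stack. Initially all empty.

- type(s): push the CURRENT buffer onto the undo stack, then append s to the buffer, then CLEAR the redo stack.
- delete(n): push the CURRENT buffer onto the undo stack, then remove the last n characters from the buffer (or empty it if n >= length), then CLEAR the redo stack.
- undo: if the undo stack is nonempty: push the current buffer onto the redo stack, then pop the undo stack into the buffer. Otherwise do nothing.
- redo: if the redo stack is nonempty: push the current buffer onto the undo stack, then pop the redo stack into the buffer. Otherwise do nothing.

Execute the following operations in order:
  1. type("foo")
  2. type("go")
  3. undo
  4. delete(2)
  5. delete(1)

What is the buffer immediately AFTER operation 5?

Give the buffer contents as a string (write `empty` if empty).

After op 1 (type): buf='foo' undo_depth=1 redo_depth=0
After op 2 (type): buf='foogo' undo_depth=2 redo_depth=0
After op 3 (undo): buf='foo' undo_depth=1 redo_depth=1
After op 4 (delete): buf='f' undo_depth=2 redo_depth=0
After op 5 (delete): buf='(empty)' undo_depth=3 redo_depth=0

Answer: empty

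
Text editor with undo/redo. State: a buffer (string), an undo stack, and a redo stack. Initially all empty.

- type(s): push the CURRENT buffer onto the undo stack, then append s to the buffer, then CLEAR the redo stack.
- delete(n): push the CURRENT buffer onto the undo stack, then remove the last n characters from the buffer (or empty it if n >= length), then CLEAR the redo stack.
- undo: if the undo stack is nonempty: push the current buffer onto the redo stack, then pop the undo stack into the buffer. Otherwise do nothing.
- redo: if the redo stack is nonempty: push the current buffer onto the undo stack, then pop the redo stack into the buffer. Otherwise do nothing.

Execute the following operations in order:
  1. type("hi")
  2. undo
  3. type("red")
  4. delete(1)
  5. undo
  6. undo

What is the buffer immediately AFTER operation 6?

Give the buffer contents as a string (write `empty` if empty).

After op 1 (type): buf='hi' undo_depth=1 redo_depth=0
After op 2 (undo): buf='(empty)' undo_depth=0 redo_depth=1
After op 3 (type): buf='red' undo_depth=1 redo_depth=0
After op 4 (delete): buf='re' undo_depth=2 redo_depth=0
After op 5 (undo): buf='red' undo_depth=1 redo_depth=1
After op 6 (undo): buf='(empty)' undo_depth=0 redo_depth=2

Answer: empty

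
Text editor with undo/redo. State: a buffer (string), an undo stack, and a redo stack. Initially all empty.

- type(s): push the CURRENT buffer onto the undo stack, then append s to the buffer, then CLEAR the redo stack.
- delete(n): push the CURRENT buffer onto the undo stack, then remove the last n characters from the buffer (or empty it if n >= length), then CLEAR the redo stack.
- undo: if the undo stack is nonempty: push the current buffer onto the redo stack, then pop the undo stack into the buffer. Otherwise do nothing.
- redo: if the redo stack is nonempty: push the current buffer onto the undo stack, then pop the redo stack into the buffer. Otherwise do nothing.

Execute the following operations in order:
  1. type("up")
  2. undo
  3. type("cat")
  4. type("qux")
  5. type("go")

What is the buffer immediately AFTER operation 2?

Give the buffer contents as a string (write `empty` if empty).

Answer: empty

Derivation:
After op 1 (type): buf='up' undo_depth=1 redo_depth=0
After op 2 (undo): buf='(empty)' undo_depth=0 redo_depth=1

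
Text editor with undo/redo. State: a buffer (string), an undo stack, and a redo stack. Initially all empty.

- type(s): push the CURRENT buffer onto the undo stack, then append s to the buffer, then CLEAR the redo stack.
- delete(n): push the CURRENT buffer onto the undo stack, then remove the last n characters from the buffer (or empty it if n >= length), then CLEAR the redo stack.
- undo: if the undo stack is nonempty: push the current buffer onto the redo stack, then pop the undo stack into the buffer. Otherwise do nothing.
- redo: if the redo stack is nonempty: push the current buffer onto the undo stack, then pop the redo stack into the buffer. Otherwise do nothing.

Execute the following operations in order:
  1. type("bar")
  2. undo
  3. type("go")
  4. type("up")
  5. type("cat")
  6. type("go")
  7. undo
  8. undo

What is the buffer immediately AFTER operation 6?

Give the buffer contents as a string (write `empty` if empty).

After op 1 (type): buf='bar' undo_depth=1 redo_depth=0
After op 2 (undo): buf='(empty)' undo_depth=0 redo_depth=1
After op 3 (type): buf='go' undo_depth=1 redo_depth=0
After op 4 (type): buf='goup' undo_depth=2 redo_depth=0
After op 5 (type): buf='goupcat' undo_depth=3 redo_depth=0
After op 6 (type): buf='goupcatgo' undo_depth=4 redo_depth=0

Answer: goupcatgo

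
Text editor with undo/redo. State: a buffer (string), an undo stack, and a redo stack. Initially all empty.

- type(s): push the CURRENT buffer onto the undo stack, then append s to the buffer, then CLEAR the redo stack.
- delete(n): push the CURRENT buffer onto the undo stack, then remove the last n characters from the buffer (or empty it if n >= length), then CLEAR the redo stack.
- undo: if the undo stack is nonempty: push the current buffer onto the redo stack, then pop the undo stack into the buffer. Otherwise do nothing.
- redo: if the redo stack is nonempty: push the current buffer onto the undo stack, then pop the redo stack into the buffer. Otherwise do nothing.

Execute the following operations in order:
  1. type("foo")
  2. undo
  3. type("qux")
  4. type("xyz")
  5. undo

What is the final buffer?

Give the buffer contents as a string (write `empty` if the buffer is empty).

Answer: qux

Derivation:
After op 1 (type): buf='foo' undo_depth=1 redo_depth=0
After op 2 (undo): buf='(empty)' undo_depth=0 redo_depth=1
After op 3 (type): buf='qux' undo_depth=1 redo_depth=0
After op 4 (type): buf='quxxyz' undo_depth=2 redo_depth=0
After op 5 (undo): buf='qux' undo_depth=1 redo_depth=1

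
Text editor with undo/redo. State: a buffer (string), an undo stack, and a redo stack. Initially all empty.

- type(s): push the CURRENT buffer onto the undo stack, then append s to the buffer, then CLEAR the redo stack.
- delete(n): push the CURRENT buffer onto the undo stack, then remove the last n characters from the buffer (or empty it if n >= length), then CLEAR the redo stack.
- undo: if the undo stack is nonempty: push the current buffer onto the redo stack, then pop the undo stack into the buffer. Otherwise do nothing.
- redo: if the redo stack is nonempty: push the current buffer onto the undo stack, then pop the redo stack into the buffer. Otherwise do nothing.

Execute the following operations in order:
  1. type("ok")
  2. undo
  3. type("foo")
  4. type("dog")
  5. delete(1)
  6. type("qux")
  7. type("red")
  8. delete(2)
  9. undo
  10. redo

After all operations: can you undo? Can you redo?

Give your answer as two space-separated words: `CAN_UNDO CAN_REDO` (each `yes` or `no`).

After op 1 (type): buf='ok' undo_depth=1 redo_depth=0
After op 2 (undo): buf='(empty)' undo_depth=0 redo_depth=1
After op 3 (type): buf='foo' undo_depth=1 redo_depth=0
After op 4 (type): buf='foodog' undo_depth=2 redo_depth=0
After op 5 (delete): buf='foodo' undo_depth=3 redo_depth=0
After op 6 (type): buf='foodoqux' undo_depth=4 redo_depth=0
After op 7 (type): buf='foodoquxred' undo_depth=5 redo_depth=0
After op 8 (delete): buf='foodoquxr' undo_depth=6 redo_depth=0
After op 9 (undo): buf='foodoquxred' undo_depth=5 redo_depth=1
After op 10 (redo): buf='foodoquxr' undo_depth=6 redo_depth=0

Answer: yes no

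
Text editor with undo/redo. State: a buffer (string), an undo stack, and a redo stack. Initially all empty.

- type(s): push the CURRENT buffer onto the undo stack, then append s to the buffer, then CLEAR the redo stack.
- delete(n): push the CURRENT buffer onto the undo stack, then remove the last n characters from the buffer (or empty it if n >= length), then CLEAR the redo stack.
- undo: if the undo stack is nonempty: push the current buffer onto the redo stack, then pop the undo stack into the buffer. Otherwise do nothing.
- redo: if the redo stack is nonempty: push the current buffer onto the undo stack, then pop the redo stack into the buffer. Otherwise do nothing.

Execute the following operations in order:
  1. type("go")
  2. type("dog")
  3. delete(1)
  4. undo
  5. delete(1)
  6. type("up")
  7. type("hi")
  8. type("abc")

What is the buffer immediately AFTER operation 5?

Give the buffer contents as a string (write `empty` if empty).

After op 1 (type): buf='go' undo_depth=1 redo_depth=0
After op 2 (type): buf='godog' undo_depth=2 redo_depth=0
After op 3 (delete): buf='godo' undo_depth=3 redo_depth=0
After op 4 (undo): buf='godog' undo_depth=2 redo_depth=1
After op 5 (delete): buf='godo' undo_depth=3 redo_depth=0

Answer: godo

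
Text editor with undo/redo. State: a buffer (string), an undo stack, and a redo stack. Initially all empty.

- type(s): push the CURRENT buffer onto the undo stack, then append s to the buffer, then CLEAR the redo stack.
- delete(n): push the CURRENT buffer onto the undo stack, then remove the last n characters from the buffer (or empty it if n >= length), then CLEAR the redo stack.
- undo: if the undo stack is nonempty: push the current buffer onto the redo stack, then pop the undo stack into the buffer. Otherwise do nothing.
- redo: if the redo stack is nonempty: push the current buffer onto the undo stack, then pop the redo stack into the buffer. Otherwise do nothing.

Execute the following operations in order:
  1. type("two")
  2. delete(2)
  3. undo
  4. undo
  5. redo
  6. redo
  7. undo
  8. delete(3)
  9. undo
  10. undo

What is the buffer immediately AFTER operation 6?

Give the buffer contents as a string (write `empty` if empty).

Answer: t

Derivation:
After op 1 (type): buf='two' undo_depth=1 redo_depth=0
After op 2 (delete): buf='t' undo_depth=2 redo_depth=0
After op 3 (undo): buf='two' undo_depth=1 redo_depth=1
After op 4 (undo): buf='(empty)' undo_depth=0 redo_depth=2
After op 5 (redo): buf='two' undo_depth=1 redo_depth=1
After op 6 (redo): buf='t' undo_depth=2 redo_depth=0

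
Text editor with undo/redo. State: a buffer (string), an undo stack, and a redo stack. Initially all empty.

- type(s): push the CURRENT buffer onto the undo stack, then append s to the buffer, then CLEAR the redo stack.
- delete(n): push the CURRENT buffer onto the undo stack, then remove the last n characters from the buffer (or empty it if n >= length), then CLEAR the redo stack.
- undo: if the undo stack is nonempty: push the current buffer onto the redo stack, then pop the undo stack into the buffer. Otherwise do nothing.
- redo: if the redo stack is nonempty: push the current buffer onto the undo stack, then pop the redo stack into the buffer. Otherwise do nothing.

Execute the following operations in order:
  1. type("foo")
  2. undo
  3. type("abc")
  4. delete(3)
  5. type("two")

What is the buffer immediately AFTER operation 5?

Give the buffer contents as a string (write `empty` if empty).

After op 1 (type): buf='foo' undo_depth=1 redo_depth=0
After op 2 (undo): buf='(empty)' undo_depth=0 redo_depth=1
After op 3 (type): buf='abc' undo_depth=1 redo_depth=0
After op 4 (delete): buf='(empty)' undo_depth=2 redo_depth=0
After op 5 (type): buf='two' undo_depth=3 redo_depth=0

Answer: two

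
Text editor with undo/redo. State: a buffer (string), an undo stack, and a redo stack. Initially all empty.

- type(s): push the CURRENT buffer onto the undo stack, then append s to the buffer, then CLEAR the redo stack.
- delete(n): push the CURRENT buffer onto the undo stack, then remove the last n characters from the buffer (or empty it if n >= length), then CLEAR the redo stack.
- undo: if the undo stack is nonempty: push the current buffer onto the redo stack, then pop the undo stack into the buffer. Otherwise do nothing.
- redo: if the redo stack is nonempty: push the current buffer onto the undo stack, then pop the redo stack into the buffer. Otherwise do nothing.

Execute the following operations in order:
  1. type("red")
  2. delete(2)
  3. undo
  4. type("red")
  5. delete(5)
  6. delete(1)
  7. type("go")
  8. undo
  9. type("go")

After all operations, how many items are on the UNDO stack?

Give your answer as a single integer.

Answer: 5

Derivation:
After op 1 (type): buf='red' undo_depth=1 redo_depth=0
After op 2 (delete): buf='r' undo_depth=2 redo_depth=0
After op 3 (undo): buf='red' undo_depth=1 redo_depth=1
After op 4 (type): buf='redred' undo_depth=2 redo_depth=0
After op 5 (delete): buf='r' undo_depth=3 redo_depth=0
After op 6 (delete): buf='(empty)' undo_depth=4 redo_depth=0
After op 7 (type): buf='go' undo_depth=5 redo_depth=0
After op 8 (undo): buf='(empty)' undo_depth=4 redo_depth=1
After op 9 (type): buf='go' undo_depth=5 redo_depth=0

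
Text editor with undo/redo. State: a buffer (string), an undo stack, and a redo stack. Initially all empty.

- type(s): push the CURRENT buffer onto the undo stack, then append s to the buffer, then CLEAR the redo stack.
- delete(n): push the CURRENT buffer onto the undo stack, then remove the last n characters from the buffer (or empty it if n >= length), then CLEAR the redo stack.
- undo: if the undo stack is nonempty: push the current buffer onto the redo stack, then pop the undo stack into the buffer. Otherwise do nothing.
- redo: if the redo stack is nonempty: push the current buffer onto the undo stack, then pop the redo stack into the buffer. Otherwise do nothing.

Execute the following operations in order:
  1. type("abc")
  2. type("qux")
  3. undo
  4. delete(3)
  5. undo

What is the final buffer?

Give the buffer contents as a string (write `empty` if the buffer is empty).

After op 1 (type): buf='abc' undo_depth=1 redo_depth=0
After op 2 (type): buf='abcqux' undo_depth=2 redo_depth=0
After op 3 (undo): buf='abc' undo_depth=1 redo_depth=1
After op 4 (delete): buf='(empty)' undo_depth=2 redo_depth=0
After op 5 (undo): buf='abc' undo_depth=1 redo_depth=1

Answer: abc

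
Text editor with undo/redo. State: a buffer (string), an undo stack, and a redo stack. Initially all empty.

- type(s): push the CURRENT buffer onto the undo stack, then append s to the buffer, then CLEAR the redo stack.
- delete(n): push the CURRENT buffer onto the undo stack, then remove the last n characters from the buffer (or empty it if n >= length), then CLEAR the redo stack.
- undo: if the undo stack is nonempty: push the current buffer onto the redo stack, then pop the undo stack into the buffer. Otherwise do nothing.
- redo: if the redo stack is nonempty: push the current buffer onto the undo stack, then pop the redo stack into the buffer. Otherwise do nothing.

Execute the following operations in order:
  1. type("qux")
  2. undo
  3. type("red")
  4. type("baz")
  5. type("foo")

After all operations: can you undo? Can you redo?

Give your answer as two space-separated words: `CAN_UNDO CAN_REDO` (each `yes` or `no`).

Answer: yes no

Derivation:
After op 1 (type): buf='qux' undo_depth=1 redo_depth=0
After op 2 (undo): buf='(empty)' undo_depth=0 redo_depth=1
After op 3 (type): buf='red' undo_depth=1 redo_depth=0
After op 4 (type): buf='redbaz' undo_depth=2 redo_depth=0
After op 5 (type): buf='redbazfoo' undo_depth=3 redo_depth=0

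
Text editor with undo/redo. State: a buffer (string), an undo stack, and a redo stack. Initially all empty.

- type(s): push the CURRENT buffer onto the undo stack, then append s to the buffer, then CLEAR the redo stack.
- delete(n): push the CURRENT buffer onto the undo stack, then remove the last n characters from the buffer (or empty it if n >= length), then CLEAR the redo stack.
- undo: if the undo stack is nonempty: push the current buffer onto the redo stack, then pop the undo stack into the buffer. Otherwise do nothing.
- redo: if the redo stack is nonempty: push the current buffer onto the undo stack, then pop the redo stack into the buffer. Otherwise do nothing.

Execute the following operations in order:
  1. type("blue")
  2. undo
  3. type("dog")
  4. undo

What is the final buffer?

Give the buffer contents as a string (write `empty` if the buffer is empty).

Answer: empty

Derivation:
After op 1 (type): buf='blue' undo_depth=1 redo_depth=0
After op 2 (undo): buf='(empty)' undo_depth=0 redo_depth=1
After op 3 (type): buf='dog' undo_depth=1 redo_depth=0
After op 4 (undo): buf='(empty)' undo_depth=0 redo_depth=1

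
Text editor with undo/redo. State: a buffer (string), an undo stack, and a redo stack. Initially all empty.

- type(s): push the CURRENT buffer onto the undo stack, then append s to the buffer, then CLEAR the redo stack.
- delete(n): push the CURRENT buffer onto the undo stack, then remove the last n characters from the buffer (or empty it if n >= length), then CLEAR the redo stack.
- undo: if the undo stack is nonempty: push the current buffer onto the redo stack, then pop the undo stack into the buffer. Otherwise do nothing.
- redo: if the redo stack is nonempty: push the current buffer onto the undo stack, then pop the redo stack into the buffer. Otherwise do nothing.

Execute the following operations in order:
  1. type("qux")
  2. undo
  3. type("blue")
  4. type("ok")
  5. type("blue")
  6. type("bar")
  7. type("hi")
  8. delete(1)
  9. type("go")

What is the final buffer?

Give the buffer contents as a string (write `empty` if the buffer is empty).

After op 1 (type): buf='qux' undo_depth=1 redo_depth=0
After op 2 (undo): buf='(empty)' undo_depth=0 redo_depth=1
After op 3 (type): buf='blue' undo_depth=1 redo_depth=0
After op 4 (type): buf='blueok' undo_depth=2 redo_depth=0
After op 5 (type): buf='blueokblue' undo_depth=3 redo_depth=0
After op 6 (type): buf='blueokbluebar' undo_depth=4 redo_depth=0
After op 7 (type): buf='blueokbluebarhi' undo_depth=5 redo_depth=0
After op 8 (delete): buf='blueokbluebarh' undo_depth=6 redo_depth=0
After op 9 (type): buf='blueokbluebarhgo' undo_depth=7 redo_depth=0

Answer: blueokbluebarhgo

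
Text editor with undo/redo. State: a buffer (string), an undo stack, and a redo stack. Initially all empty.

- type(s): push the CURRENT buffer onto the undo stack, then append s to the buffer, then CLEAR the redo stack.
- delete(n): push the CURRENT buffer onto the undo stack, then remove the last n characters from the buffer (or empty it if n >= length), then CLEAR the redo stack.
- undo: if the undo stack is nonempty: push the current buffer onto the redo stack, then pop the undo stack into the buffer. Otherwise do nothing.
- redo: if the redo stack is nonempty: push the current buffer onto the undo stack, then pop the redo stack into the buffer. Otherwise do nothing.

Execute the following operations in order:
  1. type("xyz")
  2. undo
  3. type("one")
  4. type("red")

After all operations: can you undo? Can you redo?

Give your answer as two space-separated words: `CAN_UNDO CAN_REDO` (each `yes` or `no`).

Answer: yes no

Derivation:
After op 1 (type): buf='xyz' undo_depth=1 redo_depth=0
After op 2 (undo): buf='(empty)' undo_depth=0 redo_depth=1
After op 3 (type): buf='one' undo_depth=1 redo_depth=0
After op 4 (type): buf='onered' undo_depth=2 redo_depth=0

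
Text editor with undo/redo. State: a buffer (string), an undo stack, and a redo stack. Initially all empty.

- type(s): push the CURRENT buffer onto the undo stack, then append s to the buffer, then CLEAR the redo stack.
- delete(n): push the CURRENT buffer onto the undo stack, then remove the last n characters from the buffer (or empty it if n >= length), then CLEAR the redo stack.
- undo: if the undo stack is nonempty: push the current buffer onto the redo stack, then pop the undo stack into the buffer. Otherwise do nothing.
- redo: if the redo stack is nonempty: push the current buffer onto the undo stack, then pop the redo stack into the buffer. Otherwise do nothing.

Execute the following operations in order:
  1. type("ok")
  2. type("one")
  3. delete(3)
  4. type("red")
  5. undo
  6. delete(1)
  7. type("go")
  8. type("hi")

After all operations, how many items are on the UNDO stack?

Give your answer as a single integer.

After op 1 (type): buf='ok' undo_depth=1 redo_depth=0
After op 2 (type): buf='okone' undo_depth=2 redo_depth=0
After op 3 (delete): buf='ok' undo_depth=3 redo_depth=0
After op 4 (type): buf='okred' undo_depth=4 redo_depth=0
After op 5 (undo): buf='ok' undo_depth=3 redo_depth=1
After op 6 (delete): buf='o' undo_depth=4 redo_depth=0
After op 7 (type): buf='ogo' undo_depth=5 redo_depth=0
After op 8 (type): buf='ogohi' undo_depth=6 redo_depth=0

Answer: 6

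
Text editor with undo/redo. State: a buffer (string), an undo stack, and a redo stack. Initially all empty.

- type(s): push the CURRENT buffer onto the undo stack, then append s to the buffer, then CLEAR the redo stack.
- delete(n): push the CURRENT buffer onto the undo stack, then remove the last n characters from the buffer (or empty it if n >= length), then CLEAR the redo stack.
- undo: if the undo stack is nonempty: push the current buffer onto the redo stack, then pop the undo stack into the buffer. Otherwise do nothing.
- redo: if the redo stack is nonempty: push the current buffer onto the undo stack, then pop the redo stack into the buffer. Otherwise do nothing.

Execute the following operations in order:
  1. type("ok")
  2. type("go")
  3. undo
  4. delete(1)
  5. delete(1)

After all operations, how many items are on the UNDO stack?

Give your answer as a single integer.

After op 1 (type): buf='ok' undo_depth=1 redo_depth=0
After op 2 (type): buf='okgo' undo_depth=2 redo_depth=0
After op 3 (undo): buf='ok' undo_depth=1 redo_depth=1
After op 4 (delete): buf='o' undo_depth=2 redo_depth=0
After op 5 (delete): buf='(empty)' undo_depth=3 redo_depth=0

Answer: 3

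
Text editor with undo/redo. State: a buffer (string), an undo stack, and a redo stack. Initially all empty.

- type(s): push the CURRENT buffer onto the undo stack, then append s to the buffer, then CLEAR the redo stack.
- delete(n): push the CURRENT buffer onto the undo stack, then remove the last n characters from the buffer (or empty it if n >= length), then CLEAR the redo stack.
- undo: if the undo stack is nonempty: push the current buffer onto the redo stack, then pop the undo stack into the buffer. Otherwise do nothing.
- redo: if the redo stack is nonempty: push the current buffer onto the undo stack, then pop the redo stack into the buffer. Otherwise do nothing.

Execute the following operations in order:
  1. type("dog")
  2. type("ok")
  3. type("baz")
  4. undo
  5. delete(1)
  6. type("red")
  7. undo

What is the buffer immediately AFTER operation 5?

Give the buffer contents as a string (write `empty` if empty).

Answer: dogo

Derivation:
After op 1 (type): buf='dog' undo_depth=1 redo_depth=0
After op 2 (type): buf='dogok' undo_depth=2 redo_depth=0
After op 3 (type): buf='dogokbaz' undo_depth=3 redo_depth=0
After op 4 (undo): buf='dogok' undo_depth=2 redo_depth=1
After op 5 (delete): buf='dogo' undo_depth=3 redo_depth=0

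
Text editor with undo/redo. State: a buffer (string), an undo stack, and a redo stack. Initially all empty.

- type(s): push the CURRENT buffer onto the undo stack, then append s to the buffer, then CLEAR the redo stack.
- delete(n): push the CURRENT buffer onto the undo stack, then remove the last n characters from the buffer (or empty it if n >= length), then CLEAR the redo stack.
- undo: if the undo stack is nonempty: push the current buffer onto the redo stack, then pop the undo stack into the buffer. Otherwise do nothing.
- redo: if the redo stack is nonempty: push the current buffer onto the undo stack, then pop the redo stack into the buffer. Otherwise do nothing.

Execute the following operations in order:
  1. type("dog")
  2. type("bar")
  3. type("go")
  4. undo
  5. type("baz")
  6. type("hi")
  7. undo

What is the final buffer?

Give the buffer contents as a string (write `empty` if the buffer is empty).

After op 1 (type): buf='dog' undo_depth=1 redo_depth=0
After op 2 (type): buf='dogbar' undo_depth=2 redo_depth=0
After op 3 (type): buf='dogbargo' undo_depth=3 redo_depth=0
After op 4 (undo): buf='dogbar' undo_depth=2 redo_depth=1
After op 5 (type): buf='dogbarbaz' undo_depth=3 redo_depth=0
After op 6 (type): buf='dogbarbazhi' undo_depth=4 redo_depth=0
After op 7 (undo): buf='dogbarbaz' undo_depth=3 redo_depth=1

Answer: dogbarbaz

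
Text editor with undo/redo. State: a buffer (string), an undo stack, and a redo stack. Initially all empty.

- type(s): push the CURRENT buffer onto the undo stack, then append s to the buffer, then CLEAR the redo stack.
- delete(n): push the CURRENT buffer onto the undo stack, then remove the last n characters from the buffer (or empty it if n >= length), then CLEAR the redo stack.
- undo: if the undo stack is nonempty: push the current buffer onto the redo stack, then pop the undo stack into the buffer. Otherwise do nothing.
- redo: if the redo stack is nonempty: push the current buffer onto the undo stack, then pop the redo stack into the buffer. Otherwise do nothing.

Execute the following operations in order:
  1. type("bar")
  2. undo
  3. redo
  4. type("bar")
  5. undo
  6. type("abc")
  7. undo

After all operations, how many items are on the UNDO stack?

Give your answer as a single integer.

After op 1 (type): buf='bar' undo_depth=1 redo_depth=0
After op 2 (undo): buf='(empty)' undo_depth=0 redo_depth=1
After op 3 (redo): buf='bar' undo_depth=1 redo_depth=0
After op 4 (type): buf='barbar' undo_depth=2 redo_depth=0
After op 5 (undo): buf='bar' undo_depth=1 redo_depth=1
After op 6 (type): buf='barabc' undo_depth=2 redo_depth=0
After op 7 (undo): buf='bar' undo_depth=1 redo_depth=1

Answer: 1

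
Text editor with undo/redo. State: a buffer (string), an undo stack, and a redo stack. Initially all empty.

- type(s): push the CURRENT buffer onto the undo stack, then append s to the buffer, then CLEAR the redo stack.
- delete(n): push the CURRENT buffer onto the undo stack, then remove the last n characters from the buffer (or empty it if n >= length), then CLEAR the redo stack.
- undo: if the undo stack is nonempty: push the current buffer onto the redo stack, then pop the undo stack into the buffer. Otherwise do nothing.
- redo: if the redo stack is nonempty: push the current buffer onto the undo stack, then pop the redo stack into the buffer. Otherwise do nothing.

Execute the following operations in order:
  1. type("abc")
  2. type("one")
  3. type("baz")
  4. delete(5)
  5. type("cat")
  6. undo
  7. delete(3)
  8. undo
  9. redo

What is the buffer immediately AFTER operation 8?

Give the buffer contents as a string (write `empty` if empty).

Answer: abco

Derivation:
After op 1 (type): buf='abc' undo_depth=1 redo_depth=0
After op 2 (type): buf='abcone' undo_depth=2 redo_depth=0
After op 3 (type): buf='abconebaz' undo_depth=3 redo_depth=0
After op 4 (delete): buf='abco' undo_depth=4 redo_depth=0
After op 5 (type): buf='abcocat' undo_depth=5 redo_depth=0
After op 6 (undo): buf='abco' undo_depth=4 redo_depth=1
After op 7 (delete): buf='a' undo_depth=5 redo_depth=0
After op 8 (undo): buf='abco' undo_depth=4 redo_depth=1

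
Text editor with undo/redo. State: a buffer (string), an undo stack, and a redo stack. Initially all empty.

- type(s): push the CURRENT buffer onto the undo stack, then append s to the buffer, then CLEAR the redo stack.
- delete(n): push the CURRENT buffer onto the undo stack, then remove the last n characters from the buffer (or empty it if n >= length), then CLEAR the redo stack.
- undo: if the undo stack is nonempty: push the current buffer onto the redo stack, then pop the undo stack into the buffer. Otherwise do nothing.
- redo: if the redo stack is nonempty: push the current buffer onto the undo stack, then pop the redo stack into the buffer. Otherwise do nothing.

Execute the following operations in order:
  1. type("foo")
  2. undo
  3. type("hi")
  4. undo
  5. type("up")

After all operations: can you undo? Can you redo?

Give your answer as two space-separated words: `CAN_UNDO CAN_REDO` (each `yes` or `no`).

Answer: yes no

Derivation:
After op 1 (type): buf='foo' undo_depth=1 redo_depth=0
After op 2 (undo): buf='(empty)' undo_depth=0 redo_depth=1
After op 3 (type): buf='hi' undo_depth=1 redo_depth=0
After op 4 (undo): buf='(empty)' undo_depth=0 redo_depth=1
After op 5 (type): buf='up' undo_depth=1 redo_depth=0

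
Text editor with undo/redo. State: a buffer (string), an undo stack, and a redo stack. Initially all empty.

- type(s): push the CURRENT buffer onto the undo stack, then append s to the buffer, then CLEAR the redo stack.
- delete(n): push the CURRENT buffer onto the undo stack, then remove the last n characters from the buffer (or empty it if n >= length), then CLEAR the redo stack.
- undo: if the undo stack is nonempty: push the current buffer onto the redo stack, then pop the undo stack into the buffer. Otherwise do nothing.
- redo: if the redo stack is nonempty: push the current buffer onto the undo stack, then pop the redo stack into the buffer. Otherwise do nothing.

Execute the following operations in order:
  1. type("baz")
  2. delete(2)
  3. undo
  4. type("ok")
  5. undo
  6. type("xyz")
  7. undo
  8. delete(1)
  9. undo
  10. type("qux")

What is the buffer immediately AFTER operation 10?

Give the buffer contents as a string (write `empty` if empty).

After op 1 (type): buf='baz' undo_depth=1 redo_depth=0
After op 2 (delete): buf='b' undo_depth=2 redo_depth=0
After op 3 (undo): buf='baz' undo_depth=1 redo_depth=1
After op 4 (type): buf='bazok' undo_depth=2 redo_depth=0
After op 5 (undo): buf='baz' undo_depth=1 redo_depth=1
After op 6 (type): buf='bazxyz' undo_depth=2 redo_depth=0
After op 7 (undo): buf='baz' undo_depth=1 redo_depth=1
After op 8 (delete): buf='ba' undo_depth=2 redo_depth=0
After op 9 (undo): buf='baz' undo_depth=1 redo_depth=1
After op 10 (type): buf='bazqux' undo_depth=2 redo_depth=0

Answer: bazqux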